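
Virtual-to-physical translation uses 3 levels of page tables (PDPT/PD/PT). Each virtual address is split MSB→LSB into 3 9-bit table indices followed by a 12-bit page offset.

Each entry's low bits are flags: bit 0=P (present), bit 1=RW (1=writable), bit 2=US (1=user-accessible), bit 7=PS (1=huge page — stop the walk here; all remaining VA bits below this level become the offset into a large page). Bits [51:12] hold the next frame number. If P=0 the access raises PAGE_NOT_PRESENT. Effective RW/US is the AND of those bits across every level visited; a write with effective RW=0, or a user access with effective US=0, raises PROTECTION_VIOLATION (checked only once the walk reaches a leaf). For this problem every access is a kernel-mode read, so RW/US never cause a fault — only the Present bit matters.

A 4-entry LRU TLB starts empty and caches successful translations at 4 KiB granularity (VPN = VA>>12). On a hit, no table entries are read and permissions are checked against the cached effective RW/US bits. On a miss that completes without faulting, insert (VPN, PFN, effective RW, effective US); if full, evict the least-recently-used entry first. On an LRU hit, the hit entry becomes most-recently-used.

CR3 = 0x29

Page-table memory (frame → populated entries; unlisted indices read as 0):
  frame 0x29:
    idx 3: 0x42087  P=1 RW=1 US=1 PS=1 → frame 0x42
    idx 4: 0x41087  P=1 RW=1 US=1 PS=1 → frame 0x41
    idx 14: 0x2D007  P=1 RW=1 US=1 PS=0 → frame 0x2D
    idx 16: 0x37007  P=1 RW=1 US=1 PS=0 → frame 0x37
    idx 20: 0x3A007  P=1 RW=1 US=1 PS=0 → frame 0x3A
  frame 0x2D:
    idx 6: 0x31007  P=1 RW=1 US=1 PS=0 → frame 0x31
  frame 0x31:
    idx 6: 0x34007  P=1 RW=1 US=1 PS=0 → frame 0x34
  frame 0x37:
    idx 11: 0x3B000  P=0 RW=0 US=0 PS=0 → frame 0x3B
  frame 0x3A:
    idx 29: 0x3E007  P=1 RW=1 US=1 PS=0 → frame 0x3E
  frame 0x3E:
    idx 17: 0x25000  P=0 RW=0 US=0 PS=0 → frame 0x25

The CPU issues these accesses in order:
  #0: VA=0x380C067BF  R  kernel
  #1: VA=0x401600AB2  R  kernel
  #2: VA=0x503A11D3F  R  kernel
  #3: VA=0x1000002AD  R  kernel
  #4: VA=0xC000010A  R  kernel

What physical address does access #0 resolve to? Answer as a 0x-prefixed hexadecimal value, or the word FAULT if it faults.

Trace:
#0 VA=0x380C067BF (r,kernel):
  L0: frame=0x29 idx=14 entry=0x2D007 [P=1 RW=1 US=1 PS=0]
  L1: frame=0x2D idx=6 entry=0x31007 [P=1 RW=1 US=1 PS=0]
  L2: frame=0x31 idx=6 entry=0x34007 [P=1 RW=1 US=1 PS=0]
  ⇒ phys 0x347BF  [3 reads]
#1 VA=0x401600AB2 (r,kernel):
  L0: frame=0x29 idx=16 entry=0x37007 [P=1 RW=1 US=1 PS=0]
  L1: frame=0x37 idx=11 entry=0x3B000 [P=0 RW=0 US=0 PS=0]
  ✗ PAGE_NOT_PRESENT  [2 reads]
#2 VA=0x503A11D3F (r,kernel):
  L0: frame=0x29 idx=20 entry=0x3A007 [P=1 RW=1 US=1 PS=0]
  L1: frame=0x3A idx=29 entry=0x3E007 [P=1 RW=1 US=1 PS=0]
  L2: frame=0x3E idx=17 entry=0x25000 [P=0 RW=0 US=0 PS=0]
  ✗ PAGE_NOT_PRESENT  [3 reads]
#3 VA=0x1000002AD (r,kernel):
  L0: frame=0x29 idx=4 entry=0x41087 [P=1 RW=1 US=1 PS=1]
  ⇒ phys 0x412AD (huge @L0)  [1 reads]
#4 VA=0xC000010A (r,kernel):
  L0: frame=0x29 idx=3 entry=0x42087 [P=1 RW=1 US=1 PS=1]
  ⇒ phys 0x4210A (huge @L0)  [1 reads]

Access #0 PA: 0x347BF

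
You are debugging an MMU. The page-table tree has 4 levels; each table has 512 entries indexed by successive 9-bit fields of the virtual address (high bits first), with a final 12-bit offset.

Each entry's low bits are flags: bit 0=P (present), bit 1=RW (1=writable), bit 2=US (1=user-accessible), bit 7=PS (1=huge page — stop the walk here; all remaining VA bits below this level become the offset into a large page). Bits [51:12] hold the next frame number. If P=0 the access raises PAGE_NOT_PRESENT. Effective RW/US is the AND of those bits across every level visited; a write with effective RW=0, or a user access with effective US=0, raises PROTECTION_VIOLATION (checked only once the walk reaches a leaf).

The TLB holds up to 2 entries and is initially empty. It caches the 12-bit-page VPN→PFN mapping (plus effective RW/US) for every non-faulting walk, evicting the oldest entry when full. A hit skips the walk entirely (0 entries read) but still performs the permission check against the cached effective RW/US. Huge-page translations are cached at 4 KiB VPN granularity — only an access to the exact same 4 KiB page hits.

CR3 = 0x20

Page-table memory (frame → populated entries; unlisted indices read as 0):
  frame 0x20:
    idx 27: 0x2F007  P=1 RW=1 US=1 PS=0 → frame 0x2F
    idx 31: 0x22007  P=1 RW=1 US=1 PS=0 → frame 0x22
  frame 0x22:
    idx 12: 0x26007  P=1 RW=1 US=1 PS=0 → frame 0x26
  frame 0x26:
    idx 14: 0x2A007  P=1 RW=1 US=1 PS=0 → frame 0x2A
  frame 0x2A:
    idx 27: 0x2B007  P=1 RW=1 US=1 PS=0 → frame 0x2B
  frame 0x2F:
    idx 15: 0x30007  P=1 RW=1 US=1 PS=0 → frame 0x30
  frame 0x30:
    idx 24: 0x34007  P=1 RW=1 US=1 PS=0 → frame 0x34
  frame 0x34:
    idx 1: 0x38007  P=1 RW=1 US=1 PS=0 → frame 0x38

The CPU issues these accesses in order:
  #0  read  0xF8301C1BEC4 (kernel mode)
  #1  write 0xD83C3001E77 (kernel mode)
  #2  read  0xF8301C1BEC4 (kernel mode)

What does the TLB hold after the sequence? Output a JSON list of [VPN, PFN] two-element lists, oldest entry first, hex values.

Walk each access:
#0 VA=0xF8301C1BEC4 (r,kernel):
  L0 @0x20[31] → 0x22007  P=1,RW=1,US=1,PS=0
  L1 @0x22[12] → 0x26007  P=1,RW=1,US=1,PS=0
  L2 @0x26[14] → 0x2A007  P=1,RW=1,US=1,PS=0
  L3 @0x2A[27] → 0x2B007  P=1,RW=1,US=1,PS=0
  → PA=0x2BEC4  (4 entries read)
#1 VA=0xD83C3001E77 (w,kernel):
  L0 @0x20[27] → 0x2F007  P=1,RW=1,US=1,PS=0
  L1 @0x2F[15] → 0x30007  P=1,RW=1,US=1,PS=0
  L2 @0x30[24] → 0x34007  P=1,RW=1,US=1,PS=0
  L3 @0x34[1] → 0x38007  P=1,RW=1,US=1,PS=0
  → PA=0x38E77  (4 entries read)
#2 VA=0xF8301C1BEC4 (r,kernel):
  TLB hit vpn=0xF8301C1B → PA=0x2BEC4

TLB: [["0xF8301C1B", "0x2B"], ["0xD83C3001", "0x38"]]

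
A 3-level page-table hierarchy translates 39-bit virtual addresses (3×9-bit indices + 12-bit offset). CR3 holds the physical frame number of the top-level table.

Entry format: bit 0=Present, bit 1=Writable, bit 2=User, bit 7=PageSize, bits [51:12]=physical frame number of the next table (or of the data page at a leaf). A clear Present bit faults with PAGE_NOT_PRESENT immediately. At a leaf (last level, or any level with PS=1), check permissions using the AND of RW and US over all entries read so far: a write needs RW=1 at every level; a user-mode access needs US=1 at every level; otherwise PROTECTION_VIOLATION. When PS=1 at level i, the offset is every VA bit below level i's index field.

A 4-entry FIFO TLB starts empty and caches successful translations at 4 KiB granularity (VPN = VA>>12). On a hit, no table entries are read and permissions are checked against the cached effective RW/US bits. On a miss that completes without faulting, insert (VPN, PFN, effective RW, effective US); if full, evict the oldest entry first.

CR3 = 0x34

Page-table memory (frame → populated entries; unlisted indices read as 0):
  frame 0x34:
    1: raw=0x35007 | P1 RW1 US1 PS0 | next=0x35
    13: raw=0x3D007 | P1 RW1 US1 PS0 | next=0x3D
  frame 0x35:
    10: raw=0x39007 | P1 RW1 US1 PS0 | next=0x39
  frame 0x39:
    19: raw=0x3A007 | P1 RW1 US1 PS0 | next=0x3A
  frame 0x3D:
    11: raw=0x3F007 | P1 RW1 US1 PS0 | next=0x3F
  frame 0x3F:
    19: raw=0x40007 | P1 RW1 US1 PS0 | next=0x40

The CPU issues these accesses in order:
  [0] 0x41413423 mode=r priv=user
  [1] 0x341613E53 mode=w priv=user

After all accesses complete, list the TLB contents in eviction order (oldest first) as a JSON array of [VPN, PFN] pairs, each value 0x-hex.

Trace:
#0 VA=0x41413423 (r,user):
  L0: frame=0x34 idx=1 entry=0x35007 [P=1 RW=1 US=1 PS=0]
  L1: frame=0x35 idx=10 entry=0x39007 [P=1 RW=1 US=1 PS=0]
  L2: frame=0x39 idx=19 entry=0x3A007 [P=1 RW=1 US=1 PS=0]
  ⇒ phys 0x3A423  [3 reads]
#1 VA=0x341613E53 (w,user):
  L0: frame=0x34 idx=13 entry=0x3D007 [P=1 RW=1 US=1 PS=0]
  L1: frame=0x3D idx=11 entry=0x3F007 [P=1 RW=1 US=1 PS=0]
  L2: frame=0x3F idx=19 entry=0x40007 [P=1 RW=1 US=1 PS=0]
  ⇒ phys 0x40E53  [3 reads]

TLB: [["0x41413", "0x3A"], ["0x341613", "0x40"]]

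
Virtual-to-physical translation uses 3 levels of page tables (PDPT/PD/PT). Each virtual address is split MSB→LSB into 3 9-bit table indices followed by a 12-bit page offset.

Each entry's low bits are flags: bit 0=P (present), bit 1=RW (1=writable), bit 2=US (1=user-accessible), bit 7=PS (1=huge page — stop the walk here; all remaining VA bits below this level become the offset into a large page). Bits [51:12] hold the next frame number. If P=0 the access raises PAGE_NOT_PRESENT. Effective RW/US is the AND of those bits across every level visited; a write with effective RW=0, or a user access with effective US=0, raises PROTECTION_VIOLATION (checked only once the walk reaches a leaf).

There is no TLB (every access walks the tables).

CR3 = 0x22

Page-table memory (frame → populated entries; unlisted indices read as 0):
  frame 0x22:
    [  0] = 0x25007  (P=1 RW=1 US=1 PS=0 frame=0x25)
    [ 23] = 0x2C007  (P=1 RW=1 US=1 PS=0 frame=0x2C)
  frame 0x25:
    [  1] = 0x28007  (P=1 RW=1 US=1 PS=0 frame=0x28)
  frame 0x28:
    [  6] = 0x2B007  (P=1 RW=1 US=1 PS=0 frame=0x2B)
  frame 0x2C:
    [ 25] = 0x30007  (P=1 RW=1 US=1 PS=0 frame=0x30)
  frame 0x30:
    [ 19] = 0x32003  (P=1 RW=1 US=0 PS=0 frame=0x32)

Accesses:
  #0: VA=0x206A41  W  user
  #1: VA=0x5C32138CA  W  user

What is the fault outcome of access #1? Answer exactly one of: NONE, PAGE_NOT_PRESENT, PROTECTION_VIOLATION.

Per-access translation:
#0 VA=0x206A41 (w,user):
  [0] read 0x22 idx=0: raw=0x25007 flags P=1 W=1 U=1 S=0
  [1] read 0x25 idx=1: raw=0x28007 flags P=1 W=1 U=1 S=0
  [2] read 0x28 idx=6: raw=0x2B007 flags P=1 W=1 U=1 S=0
  ✓ 0x2BA41  — 3 lookups
#1 VA=0x5C32138CA (w,user):
  [0] read 0x22 idx=23: raw=0x2C007 flags P=1 W=1 U=1 S=0
  [1] read 0x2C idx=25: raw=0x30007 flags P=1 W=1 U=1 S=0
  [2] read 0x30 idx=19: raw=0x32003 flags P=1 W=1 U=0 S=0
  → PROTECTION_VIOLATION  (3 entries read)

Access #1 fault: PROTECTION_VIOLATION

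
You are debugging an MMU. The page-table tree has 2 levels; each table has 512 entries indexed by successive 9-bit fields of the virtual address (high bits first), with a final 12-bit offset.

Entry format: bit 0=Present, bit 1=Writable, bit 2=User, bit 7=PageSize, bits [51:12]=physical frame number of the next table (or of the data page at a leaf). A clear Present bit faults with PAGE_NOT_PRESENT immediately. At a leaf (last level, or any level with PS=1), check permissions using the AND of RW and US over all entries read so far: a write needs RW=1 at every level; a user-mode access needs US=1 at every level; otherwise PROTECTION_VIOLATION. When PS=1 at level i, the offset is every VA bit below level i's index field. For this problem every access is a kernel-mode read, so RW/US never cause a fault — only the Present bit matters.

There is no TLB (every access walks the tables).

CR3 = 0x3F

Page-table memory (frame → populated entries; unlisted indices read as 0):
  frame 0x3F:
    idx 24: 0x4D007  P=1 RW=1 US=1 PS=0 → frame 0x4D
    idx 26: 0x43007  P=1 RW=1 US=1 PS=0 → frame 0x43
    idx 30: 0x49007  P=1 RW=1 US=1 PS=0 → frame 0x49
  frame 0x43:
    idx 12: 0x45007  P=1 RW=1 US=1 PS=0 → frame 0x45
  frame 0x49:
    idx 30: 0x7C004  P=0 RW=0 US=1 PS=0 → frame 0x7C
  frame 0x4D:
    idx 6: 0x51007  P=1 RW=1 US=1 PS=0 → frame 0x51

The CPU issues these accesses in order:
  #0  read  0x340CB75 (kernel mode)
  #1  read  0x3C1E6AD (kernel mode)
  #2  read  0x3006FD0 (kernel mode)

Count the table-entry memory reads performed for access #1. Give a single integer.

Per-access translation:
#0 VA=0x340CB75 (r,kernel):
  L0: frame=0x3F idx=26 entry=0x43007 [P=1 RW=1 US=1 PS=0]
  L1: frame=0x43 idx=12 entry=0x45007 [P=1 RW=1 US=1 PS=0]
  → PA=0x45B75  (2 entries read)
#1 VA=0x3C1E6AD (r,kernel):
  L0: frame=0x3F idx=30 entry=0x49007 [P=1 RW=1 US=1 PS=0]
  L1: frame=0x49 idx=30 entry=0x7C004 [P=0 RW=0 US=1 PS=0]
  ✗ PAGE_NOT_PRESENT  [2 reads]
#2 VA=0x3006FD0 (r,kernel):
  L0: frame=0x3F idx=24 entry=0x4D007 [P=1 RW=1 US=1 PS=0]
  L1: frame=0x4D idx=6 entry=0x51007 [P=1 RW=1 US=1 PS=0]
  → PA=0x51FD0  (2 entries read)

Entries read for #1: 2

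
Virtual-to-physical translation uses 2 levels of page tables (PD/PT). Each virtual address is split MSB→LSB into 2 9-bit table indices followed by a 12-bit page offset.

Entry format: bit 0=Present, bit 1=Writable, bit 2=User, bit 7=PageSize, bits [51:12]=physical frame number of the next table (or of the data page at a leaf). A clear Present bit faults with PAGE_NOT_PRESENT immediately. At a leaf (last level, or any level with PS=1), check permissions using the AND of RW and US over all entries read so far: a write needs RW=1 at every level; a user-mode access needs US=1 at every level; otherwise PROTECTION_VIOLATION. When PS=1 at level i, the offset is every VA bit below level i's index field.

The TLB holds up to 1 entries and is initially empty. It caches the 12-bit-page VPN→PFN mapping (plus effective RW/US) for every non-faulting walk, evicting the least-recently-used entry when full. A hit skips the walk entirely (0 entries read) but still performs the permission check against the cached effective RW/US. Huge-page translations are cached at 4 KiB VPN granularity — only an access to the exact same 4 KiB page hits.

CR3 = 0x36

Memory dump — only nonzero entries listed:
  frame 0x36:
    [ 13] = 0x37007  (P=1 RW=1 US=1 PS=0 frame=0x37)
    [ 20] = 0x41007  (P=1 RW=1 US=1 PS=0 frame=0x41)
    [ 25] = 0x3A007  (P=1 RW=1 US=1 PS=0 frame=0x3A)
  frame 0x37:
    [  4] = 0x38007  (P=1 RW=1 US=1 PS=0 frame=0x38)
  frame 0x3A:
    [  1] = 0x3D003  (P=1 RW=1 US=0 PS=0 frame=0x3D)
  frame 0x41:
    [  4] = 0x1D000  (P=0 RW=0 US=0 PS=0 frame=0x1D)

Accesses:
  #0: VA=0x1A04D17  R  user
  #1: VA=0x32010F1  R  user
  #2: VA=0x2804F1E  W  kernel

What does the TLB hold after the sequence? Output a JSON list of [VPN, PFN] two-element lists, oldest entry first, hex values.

Per-access translation:
#0 VA=0x1A04D17 (r,user):
  lvl0: tbl 0x36, slot 13 ⇒ 0x37007 (P1/RW1/US1/PS0)
  lvl1: tbl 0x37, slot 4 ⇒ 0x38007 (P1/RW1/US1/PS0)
  ✓ 0x38D17  — 2 lookups
#1 VA=0x32010F1 (r,user):
  lvl0: tbl 0x36, slot 25 ⇒ 0x3A007 (P1/RW1/US1/PS0)
  lvl1: tbl 0x3A, slot 1 ⇒ 0x3D003 (P1/RW1/US0/PS0)
  → PROTECTION_VIOLATION  (2 entries read)
#2 VA=0x2804F1E (w,kernel):
  lvl0: tbl 0x36, slot 20 ⇒ 0x41007 (P1/RW1/US1/PS0)
  lvl1: tbl 0x41, slot 4 ⇒ 0x1D000 (P0/RW0/US0/PS0)
  → PAGE_NOT_PRESENT  (2 entries read)

TLB: [["0x1A04", "0x38"]]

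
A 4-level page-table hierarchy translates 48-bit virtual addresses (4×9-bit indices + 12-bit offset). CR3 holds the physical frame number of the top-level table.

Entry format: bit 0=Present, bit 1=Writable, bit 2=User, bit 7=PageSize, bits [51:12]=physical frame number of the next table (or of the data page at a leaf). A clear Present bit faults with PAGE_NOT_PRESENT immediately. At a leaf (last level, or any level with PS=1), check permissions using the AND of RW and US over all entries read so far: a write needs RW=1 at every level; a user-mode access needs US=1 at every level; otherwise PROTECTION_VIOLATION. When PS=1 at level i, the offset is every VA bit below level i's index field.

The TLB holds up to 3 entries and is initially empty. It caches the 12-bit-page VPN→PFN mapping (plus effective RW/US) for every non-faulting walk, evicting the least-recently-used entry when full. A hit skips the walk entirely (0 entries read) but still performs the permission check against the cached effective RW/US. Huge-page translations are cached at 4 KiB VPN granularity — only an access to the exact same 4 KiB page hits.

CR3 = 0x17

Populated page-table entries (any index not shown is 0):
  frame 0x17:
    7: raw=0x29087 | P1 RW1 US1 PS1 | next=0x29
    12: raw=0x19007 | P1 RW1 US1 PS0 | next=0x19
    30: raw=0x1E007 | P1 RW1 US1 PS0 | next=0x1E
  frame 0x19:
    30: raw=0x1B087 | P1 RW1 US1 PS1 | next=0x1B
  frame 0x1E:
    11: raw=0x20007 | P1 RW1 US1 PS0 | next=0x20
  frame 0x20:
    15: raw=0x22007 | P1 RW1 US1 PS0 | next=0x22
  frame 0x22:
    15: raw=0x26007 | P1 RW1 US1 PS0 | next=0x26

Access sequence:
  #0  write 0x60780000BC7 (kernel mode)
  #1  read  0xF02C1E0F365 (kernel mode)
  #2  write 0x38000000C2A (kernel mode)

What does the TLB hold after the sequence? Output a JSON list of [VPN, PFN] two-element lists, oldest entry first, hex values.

Trace:
#0 VA=0x60780000BC7 (w,kernel):
  L0: frame=0x17 idx=12 entry=0x19007 [P=1 RW=1 US=1 PS=0]
  L1: frame=0x19 idx=30 entry=0x1B087 [P=1 RW=1 US=1 PS=1]
  ✓ 0x1BBC7 (huge @L1)  — 2 lookups
#1 VA=0xF02C1E0F365 (r,kernel):
  L0: frame=0x17 idx=30 entry=0x1E007 [P=1 RW=1 US=1 PS=0]
  L1: frame=0x1E idx=11 entry=0x20007 [P=1 RW=1 US=1 PS=0]
  L2: frame=0x20 idx=15 entry=0x22007 [P=1 RW=1 US=1 PS=0]
  L3: frame=0x22 idx=15 entry=0x26007 [P=1 RW=1 US=1 PS=0]
  ✓ 0x26365  — 4 lookups
#2 VA=0x38000000C2A (w,kernel):
  L0: frame=0x17 idx=7 entry=0x29087 [P=1 RW=1 US=1 PS=1]
  ✓ 0x29C2A (huge @L0)  — 1 lookups

TLB: [["0x60780000", "0x1B"], ["0xF02C1E0F", "0x26"], ["0x38000000", "0x29"]]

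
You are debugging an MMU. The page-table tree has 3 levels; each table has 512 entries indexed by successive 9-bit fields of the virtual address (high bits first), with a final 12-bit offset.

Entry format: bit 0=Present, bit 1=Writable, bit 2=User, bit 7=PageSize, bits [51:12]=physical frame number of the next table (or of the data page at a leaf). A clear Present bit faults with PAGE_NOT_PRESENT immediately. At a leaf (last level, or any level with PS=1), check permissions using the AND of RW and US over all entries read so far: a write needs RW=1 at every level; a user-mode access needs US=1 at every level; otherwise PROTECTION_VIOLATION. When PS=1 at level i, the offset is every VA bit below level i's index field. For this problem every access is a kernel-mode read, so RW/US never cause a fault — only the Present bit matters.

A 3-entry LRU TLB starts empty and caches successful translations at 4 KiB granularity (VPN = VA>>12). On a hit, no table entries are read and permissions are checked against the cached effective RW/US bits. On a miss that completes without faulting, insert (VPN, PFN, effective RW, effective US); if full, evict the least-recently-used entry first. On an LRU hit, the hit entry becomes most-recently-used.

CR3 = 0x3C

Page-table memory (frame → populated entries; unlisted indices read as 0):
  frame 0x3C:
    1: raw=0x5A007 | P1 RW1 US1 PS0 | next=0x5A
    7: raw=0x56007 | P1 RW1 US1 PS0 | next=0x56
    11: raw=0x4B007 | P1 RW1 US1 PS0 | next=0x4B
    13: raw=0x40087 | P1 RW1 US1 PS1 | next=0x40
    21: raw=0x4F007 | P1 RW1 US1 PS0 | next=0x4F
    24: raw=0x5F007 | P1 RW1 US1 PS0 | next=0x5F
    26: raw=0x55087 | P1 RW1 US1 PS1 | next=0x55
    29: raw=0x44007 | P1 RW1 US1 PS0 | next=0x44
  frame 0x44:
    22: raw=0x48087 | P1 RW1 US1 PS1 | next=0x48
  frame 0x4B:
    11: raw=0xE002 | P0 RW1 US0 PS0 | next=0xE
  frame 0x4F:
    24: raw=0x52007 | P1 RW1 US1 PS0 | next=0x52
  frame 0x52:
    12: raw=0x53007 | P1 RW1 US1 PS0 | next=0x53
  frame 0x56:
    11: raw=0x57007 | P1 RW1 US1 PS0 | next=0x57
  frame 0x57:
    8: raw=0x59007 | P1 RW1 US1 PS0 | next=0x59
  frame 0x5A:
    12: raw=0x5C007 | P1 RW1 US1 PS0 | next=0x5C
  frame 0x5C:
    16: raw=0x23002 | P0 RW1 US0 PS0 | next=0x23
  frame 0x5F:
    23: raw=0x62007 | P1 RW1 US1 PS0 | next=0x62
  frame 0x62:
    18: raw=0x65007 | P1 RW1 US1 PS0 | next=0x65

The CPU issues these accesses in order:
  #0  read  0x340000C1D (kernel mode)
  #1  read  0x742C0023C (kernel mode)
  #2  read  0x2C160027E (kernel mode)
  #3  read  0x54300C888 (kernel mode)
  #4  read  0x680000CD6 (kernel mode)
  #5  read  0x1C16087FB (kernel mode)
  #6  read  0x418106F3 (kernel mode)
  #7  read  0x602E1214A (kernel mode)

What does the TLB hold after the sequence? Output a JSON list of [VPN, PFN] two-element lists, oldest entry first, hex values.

Walk each access:
#0 VA=0x340000C1D (r,kernel):
  L0 @0x3C[13] → 0x40087  P=1,RW=1,US=1,PS=1
  → PA=0x40C1D (huge @L0)  (1 entries read)
#1 VA=0x742C0023C (r,kernel):
  L0 @0x3C[29] → 0x44007  P=1,RW=1,US=1,PS=0
  L1 @0x44[22] → 0x48087  P=1,RW=1,US=1,PS=1
  → PA=0x4823C (huge @L1)  (2 entries read)
#2 VA=0x2C160027E (r,kernel):
  L0 @0x3C[11] → 0x4B007  P=1,RW=1,US=1,PS=0
  L1 @0x4B[11] → 0xE002  P=0,RW=1,US=0,PS=0
  ⇒ fault: PAGE_NOT_PRESENT  — 2 lookups
#3 VA=0x54300C888 (r,kernel):
  L0 @0x3C[21] → 0x4F007  P=1,RW=1,US=1,PS=0
  L1 @0x4F[24] → 0x52007  P=1,RW=1,US=1,PS=0
  L2 @0x52[12] → 0x53007  P=1,RW=1,US=1,PS=0
  → PA=0x53888  (3 entries read)
#4 VA=0x680000CD6 (r,kernel):
  L0 @0x3C[26] → 0x55087  P=1,RW=1,US=1,PS=1
  → PA=0x55CD6 (huge @L0)  (1 entries read)
#5 VA=0x1C16087FB (r,kernel):
  L0 @0x3C[7] → 0x56007  P=1,RW=1,US=1,PS=0
  L1 @0x56[11] → 0x57007  P=1,RW=1,US=1,PS=0
  L2 @0x57[8] → 0x59007  P=1,RW=1,US=1,PS=0
  → PA=0x597FB  (3 entries read)
#6 VA=0x418106F3 (r,kernel):
  L0 @0x3C[1] → 0x5A007  P=1,RW=1,US=1,PS=0
  L1 @0x5A[12] → 0x5C007  P=1,RW=1,US=1,PS=0
  L2 @0x5C[16] → 0x23002  P=0,RW=1,US=0,PS=0
  ⇒ fault: PAGE_NOT_PRESENT  — 3 lookups
#7 VA=0x602E1214A (r,kernel):
  L0 @0x3C[24] → 0x5F007  P=1,RW=1,US=1,PS=0
  L1 @0x5F[23] → 0x62007  P=1,RW=1,US=1,PS=0
  L2 @0x62[18] → 0x65007  P=1,RW=1,US=1,PS=0
  → PA=0x6514A  (3 entries read)

TLB: [["0x680000", "0x55"], ["0x1C1608", "0x59"], ["0x602E12", "0x65"]]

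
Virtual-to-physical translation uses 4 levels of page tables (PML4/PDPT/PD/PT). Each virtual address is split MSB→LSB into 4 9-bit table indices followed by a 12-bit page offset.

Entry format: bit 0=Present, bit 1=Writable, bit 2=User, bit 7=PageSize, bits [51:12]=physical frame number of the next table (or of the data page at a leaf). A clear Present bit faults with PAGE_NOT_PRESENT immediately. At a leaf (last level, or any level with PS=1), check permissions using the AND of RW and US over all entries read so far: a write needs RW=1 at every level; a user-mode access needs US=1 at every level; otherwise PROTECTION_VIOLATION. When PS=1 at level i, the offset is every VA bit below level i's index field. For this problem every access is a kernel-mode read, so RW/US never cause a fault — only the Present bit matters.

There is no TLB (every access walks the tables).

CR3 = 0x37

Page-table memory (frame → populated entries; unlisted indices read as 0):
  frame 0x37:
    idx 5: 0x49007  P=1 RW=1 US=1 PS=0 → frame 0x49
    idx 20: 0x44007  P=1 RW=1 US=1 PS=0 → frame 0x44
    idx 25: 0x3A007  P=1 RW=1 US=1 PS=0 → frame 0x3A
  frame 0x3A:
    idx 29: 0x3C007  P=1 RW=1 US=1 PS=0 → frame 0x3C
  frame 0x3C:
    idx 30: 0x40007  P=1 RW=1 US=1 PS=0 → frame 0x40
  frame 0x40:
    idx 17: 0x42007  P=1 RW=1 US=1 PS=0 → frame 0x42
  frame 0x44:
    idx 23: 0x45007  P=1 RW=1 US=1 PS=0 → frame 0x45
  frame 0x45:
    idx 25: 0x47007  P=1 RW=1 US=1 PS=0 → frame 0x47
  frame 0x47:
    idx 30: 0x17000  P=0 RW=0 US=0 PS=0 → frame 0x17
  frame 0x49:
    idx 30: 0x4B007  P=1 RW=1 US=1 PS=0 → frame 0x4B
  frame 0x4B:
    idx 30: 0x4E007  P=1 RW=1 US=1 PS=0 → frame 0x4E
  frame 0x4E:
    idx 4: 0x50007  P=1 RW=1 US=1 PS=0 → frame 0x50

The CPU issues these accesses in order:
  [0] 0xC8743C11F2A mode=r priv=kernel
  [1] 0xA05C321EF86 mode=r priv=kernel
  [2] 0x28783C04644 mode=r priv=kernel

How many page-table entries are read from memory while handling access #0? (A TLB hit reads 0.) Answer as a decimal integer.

Walk each access:
#0 VA=0xC8743C11F2A (r,kernel):
  [0] read 0x37 idx=25: raw=0x3A007 flags P=1 W=1 U=1 S=0
  [1] read 0x3A idx=29: raw=0x3C007 flags P=1 W=1 U=1 S=0
  [2] read 0x3C idx=30: raw=0x40007 flags P=1 W=1 U=1 S=0
  [3] read 0x40 idx=17: raw=0x42007 flags P=1 W=1 U=1 S=0
  ⇒ phys 0x42F2A  [4 reads]
#1 VA=0xA05C321EF86 (r,kernel):
  [0] read 0x37 idx=20: raw=0x44007 flags P=1 W=1 U=1 S=0
  [1] read 0x44 idx=23: raw=0x45007 flags P=1 W=1 U=1 S=0
  [2] read 0x45 idx=25: raw=0x47007 flags P=1 W=1 U=1 S=0
  [3] read 0x47 idx=30: raw=0x17000 flags P=0 W=0 U=0 S=0
  → PAGE_NOT_PRESENT  (4 entries read)
#2 VA=0x28783C04644 (r,kernel):
  [0] read 0x37 idx=5: raw=0x49007 flags P=1 W=1 U=1 S=0
  [1] read 0x49 idx=30: raw=0x4B007 flags P=1 W=1 U=1 S=0
  [2] read 0x4B idx=30: raw=0x4E007 flags P=1 W=1 U=1 S=0
  [3] read 0x4E idx=4: raw=0x50007 flags P=1 W=1 U=1 S=0
  ⇒ phys 0x50644  [4 reads]

Entries read for #0: 4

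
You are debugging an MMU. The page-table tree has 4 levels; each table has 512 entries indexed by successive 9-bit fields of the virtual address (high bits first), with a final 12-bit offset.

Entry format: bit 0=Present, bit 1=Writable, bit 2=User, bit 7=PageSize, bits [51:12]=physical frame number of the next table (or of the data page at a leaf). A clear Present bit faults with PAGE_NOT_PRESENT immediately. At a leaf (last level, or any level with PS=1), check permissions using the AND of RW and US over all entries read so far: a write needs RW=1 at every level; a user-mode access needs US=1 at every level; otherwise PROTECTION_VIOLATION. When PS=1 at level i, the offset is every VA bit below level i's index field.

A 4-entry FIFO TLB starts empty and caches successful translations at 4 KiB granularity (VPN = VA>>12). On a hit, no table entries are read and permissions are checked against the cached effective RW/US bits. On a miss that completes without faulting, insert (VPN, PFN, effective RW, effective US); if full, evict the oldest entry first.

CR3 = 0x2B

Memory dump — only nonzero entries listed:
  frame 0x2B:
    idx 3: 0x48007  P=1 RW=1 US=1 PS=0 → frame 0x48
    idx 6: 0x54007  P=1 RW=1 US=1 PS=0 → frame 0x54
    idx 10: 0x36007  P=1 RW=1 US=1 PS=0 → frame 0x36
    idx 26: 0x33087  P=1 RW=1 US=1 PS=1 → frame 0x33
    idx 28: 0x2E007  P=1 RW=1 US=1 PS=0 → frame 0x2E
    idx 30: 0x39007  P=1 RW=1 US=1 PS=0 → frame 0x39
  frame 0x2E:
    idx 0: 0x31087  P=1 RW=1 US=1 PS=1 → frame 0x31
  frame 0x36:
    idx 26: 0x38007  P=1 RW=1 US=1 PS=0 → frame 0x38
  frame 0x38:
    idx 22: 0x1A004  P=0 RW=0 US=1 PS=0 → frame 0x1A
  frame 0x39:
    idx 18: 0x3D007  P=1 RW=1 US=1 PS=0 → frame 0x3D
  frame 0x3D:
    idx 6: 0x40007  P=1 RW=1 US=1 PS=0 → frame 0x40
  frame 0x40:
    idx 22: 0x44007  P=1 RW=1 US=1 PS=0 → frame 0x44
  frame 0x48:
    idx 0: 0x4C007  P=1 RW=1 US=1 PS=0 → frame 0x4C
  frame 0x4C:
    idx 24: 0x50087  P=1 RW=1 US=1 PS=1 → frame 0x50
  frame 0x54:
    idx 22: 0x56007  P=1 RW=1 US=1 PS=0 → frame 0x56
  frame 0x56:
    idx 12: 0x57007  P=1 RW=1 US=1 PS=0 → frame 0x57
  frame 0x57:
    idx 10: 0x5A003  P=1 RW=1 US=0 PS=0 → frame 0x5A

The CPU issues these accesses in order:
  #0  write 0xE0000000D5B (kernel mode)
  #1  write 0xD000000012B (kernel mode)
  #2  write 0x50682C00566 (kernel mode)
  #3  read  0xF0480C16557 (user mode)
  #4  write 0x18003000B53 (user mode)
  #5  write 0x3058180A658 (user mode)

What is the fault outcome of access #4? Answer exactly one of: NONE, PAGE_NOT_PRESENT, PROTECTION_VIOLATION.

Per-access translation:
#0 VA=0xE0000000D5B (w,kernel):
  lvl0: tbl 0x2B, slot 28 ⇒ 0x2E007 (P1/RW1/US1/PS0)
  lvl1: tbl 0x2E, slot 0 ⇒ 0x31087 (P1/RW1/US1/PS1)
  → PA=0x31D5B (huge @L1)  (2 entries read)
#1 VA=0xD000000012B (w,kernel):
  lvl0: tbl 0x2B, slot 26 ⇒ 0x33087 (P1/RW1/US1/PS1)
  → PA=0x3312B (huge @L0)  (1 entries read)
#2 VA=0x50682C00566 (w,kernel):
  lvl0: tbl 0x2B, slot 10 ⇒ 0x36007 (P1/RW1/US1/PS0)
  lvl1: tbl 0x36, slot 26 ⇒ 0x38007 (P1/RW1/US1/PS0)
  lvl2: tbl 0x38, slot 22 ⇒ 0x1A004 (P0/RW0/US1/PS0)
  ✗ PAGE_NOT_PRESENT  [3 reads]
#3 VA=0xF0480C16557 (r,user):
  lvl0: tbl 0x2B, slot 30 ⇒ 0x39007 (P1/RW1/US1/PS0)
  lvl1: tbl 0x39, slot 18 ⇒ 0x3D007 (P1/RW1/US1/PS0)
  lvl2: tbl 0x3D, slot 6 ⇒ 0x40007 (P1/RW1/US1/PS0)
  lvl3: tbl 0x40, slot 22 ⇒ 0x44007 (P1/RW1/US1/PS0)
  → PA=0x44557  (4 entries read)
#4 VA=0x18003000B53 (w,user):
  lvl0: tbl 0x2B, slot 3 ⇒ 0x48007 (P1/RW1/US1/PS0)
  lvl1: tbl 0x48, slot 0 ⇒ 0x4C007 (P1/RW1/US1/PS0)
  lvl2: tbl 0x4C, slot 24 ⇒ 0x50087 (P1/RW1/US1/PS1)
  → PA=0x50B53 (huge @L2)  (3 entries read)
#5 VA=0x3058180A658 (w,user):
  lvl0: tbl 0x2B, slot 6 ⇒ 0x54007 (P1/RW1/US1/PS0)
  lvl1: tbl 0x54, slot 22 ⇒ 0x56007 (P1/RW1/US1/PS0)
  lvl2: tbl 0x56, slot 12 ⇒ 0x57007 (P1/RW1/US1/PS0)
  lvl3: tbl 0x57, slot 10 ⇒ 0x5A003 (P1/RW1/US0/PS0)
  ✗ PROTECTION_VIOLATION  [4 reads]

Access #4 fault: NONE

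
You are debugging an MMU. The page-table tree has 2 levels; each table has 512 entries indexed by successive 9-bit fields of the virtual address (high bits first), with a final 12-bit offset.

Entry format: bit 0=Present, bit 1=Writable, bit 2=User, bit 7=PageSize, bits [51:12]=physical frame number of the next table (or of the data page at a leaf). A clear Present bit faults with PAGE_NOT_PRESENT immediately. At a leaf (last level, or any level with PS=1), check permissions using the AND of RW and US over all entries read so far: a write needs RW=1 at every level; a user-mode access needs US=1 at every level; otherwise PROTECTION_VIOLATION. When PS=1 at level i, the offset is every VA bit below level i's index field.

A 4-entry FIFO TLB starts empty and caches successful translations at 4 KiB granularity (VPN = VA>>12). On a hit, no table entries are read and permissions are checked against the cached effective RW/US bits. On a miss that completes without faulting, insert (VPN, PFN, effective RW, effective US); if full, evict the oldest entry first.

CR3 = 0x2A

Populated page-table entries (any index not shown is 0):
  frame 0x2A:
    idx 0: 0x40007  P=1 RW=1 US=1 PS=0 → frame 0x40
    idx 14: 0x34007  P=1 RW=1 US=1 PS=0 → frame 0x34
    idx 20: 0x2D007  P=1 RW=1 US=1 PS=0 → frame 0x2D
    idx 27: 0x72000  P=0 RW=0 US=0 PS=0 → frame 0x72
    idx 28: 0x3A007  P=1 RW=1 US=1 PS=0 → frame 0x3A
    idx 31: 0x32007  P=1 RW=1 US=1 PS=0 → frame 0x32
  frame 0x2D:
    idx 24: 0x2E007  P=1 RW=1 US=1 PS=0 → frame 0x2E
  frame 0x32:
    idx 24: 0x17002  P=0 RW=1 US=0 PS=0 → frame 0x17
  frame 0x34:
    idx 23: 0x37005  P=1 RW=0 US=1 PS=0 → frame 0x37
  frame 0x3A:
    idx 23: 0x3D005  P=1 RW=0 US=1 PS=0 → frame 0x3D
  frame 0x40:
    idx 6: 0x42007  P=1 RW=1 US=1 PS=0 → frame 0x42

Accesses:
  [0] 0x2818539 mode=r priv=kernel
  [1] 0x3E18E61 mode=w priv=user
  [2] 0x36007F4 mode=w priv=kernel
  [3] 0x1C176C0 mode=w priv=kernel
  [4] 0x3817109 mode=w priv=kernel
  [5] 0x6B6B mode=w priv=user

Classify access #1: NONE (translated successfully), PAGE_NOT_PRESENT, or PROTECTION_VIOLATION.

Per-access translation:
#0 VA=0x2818539 (r,kernel):
  [0] read 0x2A idx=20: raw=0x2D007 flags P=1 W=1 U=1 S=0
  [1] read 0x2D idx=24: raw=0x2E007 flags P=1 W=1 U=1 S=0
  ✓ 0x2E539  — 2 lookups
#1 VA=0x3E18E61 (w,user):
  [0] read 0x2A idx=31: raw=0x32007 flags P=1 W=1 U=1 S=0
  [1] read 0x32 idx=24: raw=0x17002 flags P=0 W=1 U=0 S=0
  → PAGE_NOT_PRESENT  (2 entries read)
#2 VA=0x36007F4 (w,kernel):
  [0] read 0x2A idx=27: raw=0x72000 flags P=0 W=0 U=0 S=0
  → PAGE_NOT_PRESENT  (1 entries read)
#3 VA=0x1C176C0 (w,kernel):
  [0] read 0x2A idx=14: raw=0x34007 flags P=1 W=1 U=1 S=0
  [1] read 0x34 idx=23: raw=0x37005 flags P=1 W=0 U=1 S=0
  → PROTECTION_VIOLATION  (2 entries read)
#4 VA=0x3817109 (w,kernel):
  [0] read 0x2A idx=28: raw=0x3A007 flags P=1 W=1 U=1 S=0
  [1] read 0x3A idx=23: raw=0x3D005 flags P=1 W=0 U=1 S=0
  → PROTECTION_VIOLATION  (2 entries read)
#5 VA=0x6B6B (w,user):
  [0] read 0x2A idx=0: raw=0x40007 flags P=1 W=1 U=1 S=0
  [1] read 0x40 idx=6: raw=0x42007 flags P=1 W=1 U=1 S=0
  ✓ 0x42B6B  — 2 lookups

Access #1 fault: PAGE_NOT_PRESENT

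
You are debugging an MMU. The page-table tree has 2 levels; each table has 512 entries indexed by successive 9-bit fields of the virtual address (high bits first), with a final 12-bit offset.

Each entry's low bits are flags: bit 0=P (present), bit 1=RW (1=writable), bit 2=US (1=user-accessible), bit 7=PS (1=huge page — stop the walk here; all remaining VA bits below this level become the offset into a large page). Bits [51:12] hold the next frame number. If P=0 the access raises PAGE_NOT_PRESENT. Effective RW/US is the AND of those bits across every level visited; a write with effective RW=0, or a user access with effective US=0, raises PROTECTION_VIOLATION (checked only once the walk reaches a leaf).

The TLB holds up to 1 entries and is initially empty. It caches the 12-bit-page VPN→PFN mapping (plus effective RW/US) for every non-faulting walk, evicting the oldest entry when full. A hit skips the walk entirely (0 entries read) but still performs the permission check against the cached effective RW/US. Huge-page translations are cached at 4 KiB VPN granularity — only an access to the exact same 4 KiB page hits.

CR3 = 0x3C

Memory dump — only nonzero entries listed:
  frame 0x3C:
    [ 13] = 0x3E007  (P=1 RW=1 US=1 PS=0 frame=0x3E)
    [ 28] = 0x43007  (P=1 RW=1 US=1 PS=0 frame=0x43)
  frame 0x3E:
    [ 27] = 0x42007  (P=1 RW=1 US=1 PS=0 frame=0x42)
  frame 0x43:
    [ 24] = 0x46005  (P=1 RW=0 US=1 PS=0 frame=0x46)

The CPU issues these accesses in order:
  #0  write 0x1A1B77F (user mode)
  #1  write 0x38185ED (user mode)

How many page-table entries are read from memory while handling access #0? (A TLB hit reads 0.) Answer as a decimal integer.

Walk each access:
#0 VA=0x1A1B77F (w,user):
  L0: frame=0x3C idx=13 entry=0x3E007 [P=1 RW=1 US=1 PS=0]
  L1: frame=0x3E idx=27 entry=0x42007 [P=1 RW=1 US=1 PS=0]
  → PA=0x4277F  (2 entries read)
#1 VA=0x38185ED (w,user):
  L0: frame=0x3C idx=28 entry=0x43007 [P=1 RW=1 US=1 PS=0]
  L1: frame=0x43 idx=24 entry=0x46005 [P=1 RW=0 US=1 PS=0]
  ✗ PROTECTION_VIOLATION  [2 reads]

Entries read for #0: 2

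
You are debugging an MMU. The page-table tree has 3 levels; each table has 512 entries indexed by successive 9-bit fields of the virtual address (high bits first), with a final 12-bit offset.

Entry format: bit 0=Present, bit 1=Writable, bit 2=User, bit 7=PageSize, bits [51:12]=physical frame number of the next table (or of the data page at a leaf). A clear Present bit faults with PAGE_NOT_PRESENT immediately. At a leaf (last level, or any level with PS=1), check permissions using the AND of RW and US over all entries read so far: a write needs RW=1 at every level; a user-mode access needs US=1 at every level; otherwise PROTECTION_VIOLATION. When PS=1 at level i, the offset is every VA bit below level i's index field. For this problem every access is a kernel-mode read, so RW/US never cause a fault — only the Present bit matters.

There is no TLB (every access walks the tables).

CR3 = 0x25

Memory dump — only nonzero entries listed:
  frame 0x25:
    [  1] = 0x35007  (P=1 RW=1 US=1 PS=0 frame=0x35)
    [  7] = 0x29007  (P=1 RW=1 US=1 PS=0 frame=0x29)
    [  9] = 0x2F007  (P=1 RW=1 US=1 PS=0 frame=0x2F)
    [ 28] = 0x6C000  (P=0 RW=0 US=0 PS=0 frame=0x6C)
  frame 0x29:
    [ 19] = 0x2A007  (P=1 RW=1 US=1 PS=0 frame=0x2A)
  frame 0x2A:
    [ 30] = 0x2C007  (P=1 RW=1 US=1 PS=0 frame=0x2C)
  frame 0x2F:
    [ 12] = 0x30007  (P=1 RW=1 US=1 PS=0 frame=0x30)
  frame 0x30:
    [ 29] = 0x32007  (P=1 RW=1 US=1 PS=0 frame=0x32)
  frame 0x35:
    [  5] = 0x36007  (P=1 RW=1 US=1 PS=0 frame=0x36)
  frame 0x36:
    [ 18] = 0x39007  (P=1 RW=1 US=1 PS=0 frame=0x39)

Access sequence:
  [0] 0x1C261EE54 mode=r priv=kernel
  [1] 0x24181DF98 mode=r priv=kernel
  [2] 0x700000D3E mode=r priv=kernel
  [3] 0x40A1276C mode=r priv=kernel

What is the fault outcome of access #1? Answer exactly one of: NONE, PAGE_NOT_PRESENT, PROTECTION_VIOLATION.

Per-access translation:
#0 VA=0x1C261EE54 (r,kernel):
  L0: frame=0x25 idx=7 entry=0x29007 [P=1 RW=1 US=1 PS=0]
  L1: frame=0x29 idx=19 entry=0x2A007 [P=1 RW=1 US=1 PS=0]
  L2: frame=0x2A idx=30 entry=0x2C007 [P=1 RW=1 US=1 PS=0]
  → PA=0x2CE54  (3 entries read)
#1 VA=0x24181DF98 (r,kernel):
  L0: frame=0x25 idx=9 entry=0x2F007 [P=1 RW=1 US=1 PS=0]
  L1: frame=0x2F idx=12 entry=0x30007 [P=1 RW=1 US=1 PS=0]
  L2: frame=0x30 idx=29 entry=0x32007 [P=1 RW=1 US=1 PS=0]
  → PA=0x32F98  (3 entries read)
#2 VA=0x700000D3E (r,kernel):
  L0: frame=0x25 idx=28 entry=0x6C000 [P=0 RW=0 US=0 PS=0]
  ⇒ fault: PAGE_NOT_PRESENT  — 1 lookups
#3 VA=0x40A1276C (r,kernel):
  L0: frame=0x25 idx=1 entry=0x35007 [P=1 RW=1 US=1 PS=0]
  L1: frame=0x35 idx=5 entry=0x36007 [P=1 RW=1 US=1 PS=0]
  L2: frame=0x36 idx=18 entry=0x39007 [P=1 RW=1 US=1 PS=0]
  → PA=0x3976C  (3 entries read)

Access #1 fault: NONE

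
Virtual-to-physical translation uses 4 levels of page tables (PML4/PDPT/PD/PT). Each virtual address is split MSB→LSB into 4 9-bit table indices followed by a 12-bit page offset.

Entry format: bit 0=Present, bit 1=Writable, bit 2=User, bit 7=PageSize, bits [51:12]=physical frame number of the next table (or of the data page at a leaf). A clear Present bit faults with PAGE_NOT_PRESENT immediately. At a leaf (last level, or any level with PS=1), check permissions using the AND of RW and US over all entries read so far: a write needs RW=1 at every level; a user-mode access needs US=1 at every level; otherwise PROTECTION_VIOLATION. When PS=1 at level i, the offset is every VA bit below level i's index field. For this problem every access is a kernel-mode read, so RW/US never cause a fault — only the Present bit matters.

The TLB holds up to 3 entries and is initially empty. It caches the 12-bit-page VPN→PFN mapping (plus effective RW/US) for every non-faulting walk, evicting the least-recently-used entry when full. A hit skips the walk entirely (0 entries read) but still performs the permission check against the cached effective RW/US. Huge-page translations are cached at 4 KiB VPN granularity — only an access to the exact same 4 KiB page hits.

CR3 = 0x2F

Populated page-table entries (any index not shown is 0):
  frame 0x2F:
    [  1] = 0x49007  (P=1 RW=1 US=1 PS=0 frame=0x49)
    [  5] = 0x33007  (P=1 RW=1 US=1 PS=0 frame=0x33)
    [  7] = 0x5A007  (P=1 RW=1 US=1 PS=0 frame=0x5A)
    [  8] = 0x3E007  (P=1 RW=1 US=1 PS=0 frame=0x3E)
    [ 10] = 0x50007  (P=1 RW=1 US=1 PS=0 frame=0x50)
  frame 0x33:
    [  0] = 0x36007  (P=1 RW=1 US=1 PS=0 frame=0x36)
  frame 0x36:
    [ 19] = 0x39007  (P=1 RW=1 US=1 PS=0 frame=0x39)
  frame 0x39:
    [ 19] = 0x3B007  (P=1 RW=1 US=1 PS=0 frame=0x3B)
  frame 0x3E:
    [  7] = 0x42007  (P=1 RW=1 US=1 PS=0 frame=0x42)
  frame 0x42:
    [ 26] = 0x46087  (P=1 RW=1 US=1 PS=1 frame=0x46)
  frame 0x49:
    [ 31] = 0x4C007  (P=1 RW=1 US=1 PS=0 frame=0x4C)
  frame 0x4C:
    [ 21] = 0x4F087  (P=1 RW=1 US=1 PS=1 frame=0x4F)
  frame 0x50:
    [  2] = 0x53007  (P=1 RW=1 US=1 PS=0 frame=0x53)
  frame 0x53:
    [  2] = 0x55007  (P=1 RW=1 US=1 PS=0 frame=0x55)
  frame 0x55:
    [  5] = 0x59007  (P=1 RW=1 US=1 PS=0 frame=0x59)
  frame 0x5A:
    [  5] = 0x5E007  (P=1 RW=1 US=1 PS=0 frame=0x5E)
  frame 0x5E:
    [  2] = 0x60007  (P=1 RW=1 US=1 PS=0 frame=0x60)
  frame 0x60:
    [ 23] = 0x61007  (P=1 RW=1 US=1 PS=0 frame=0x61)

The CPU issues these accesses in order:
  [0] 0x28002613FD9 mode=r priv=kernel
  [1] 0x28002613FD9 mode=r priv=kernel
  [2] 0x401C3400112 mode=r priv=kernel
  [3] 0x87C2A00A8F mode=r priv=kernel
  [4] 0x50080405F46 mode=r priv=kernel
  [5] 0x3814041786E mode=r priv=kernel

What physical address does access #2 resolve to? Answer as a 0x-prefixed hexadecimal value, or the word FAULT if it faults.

Trace:
#0 VA=0x28002613FD9 (r,kernel):
  L0 @0x2F[5] → 0x33007  P=1,RW=1,US=1,PS=0
  L1 @0x33[0] → 0x36007  P=1,RW=1,US=1,PS=0
  L2 @0x36[19] → 0x39007  P=1,RW=1,US=1,PS=0
  L3 @0x39[19] → 0x3B007  P=1,RW=1,US=1,PS=0
  → PA=0x3BFD9  (4 entries read)
#1 VA=0x28002613FD9 (r,kernel):
  TLB hit vpn=0x28002613 → PA=0x3BFD9
#2 VA=0x401C3400112 (r,kernel):
  L0 @0x2F[8] → 0x3E007  P=1,RW=1,US=1,PS=0
  L1 @0x3E[7] → 0x42007  P=1,RW=1,US=1,PS=0
  L2 @0x42[26] → 0x46087  P=1,RW=1,US=1,PS=1
  → PA=0x46112 (huge @L2)  (3 entries read)
#3 VA=0x87C2A00A8F (r,kernel):
  L0 @0x2F[1] → 0x49007  P=1,RW=1,US=1,PS=0
  L1 @0x49[31] → 0x4C007  P=1,RW=1,US=1,PS=0
  L2 @0x4C[21] → 0x4F087  P=1,RW=1,US=1,PS=1
  → PA=0x4FA8F (huge @L2)  (3 entries read)
#4 VA=0x50080405F46 (r,kernel):
  L0 @0x2F[10] → 0x50007  P=1,RW=1,US=1,PS=0
  L1 @0x50[2] → 0x53007  P=1,RW=1,US=1,PS=0
  L2 @0x53[2] → 0x55007  P=1,RW=1,US=1,PS=0
  L3 @0x55[5] → 0x59007  P=1,RW=1,US=1,PS=0
  → PA=0x59F46  (4 entries read)
#5 VA=0x3814041786E (r,kernel):
  L0 @0x2F[7] → 0x5A007  P=1,RW=1,US=1,PS=0
  L1 @0x5A[5] → 0x5E007  P=1,RW=1,US=1,PS=0
  L2 @0x5E[2] → 0x60007  P=1,RW=1,US=1,PS=0
  L3 @0x60[23] → 0x61007  P=1,RW=1,US=1,PS=0
  → PA=0x6186E  (4 entries read)

Access #2 PA: 0x46112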